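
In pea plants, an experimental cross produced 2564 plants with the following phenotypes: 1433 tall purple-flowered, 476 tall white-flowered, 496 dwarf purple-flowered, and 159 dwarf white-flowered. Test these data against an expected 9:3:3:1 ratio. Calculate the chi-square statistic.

Expected counts for N = 2564 under a 9:3:3:1 ratio (total parts = 16):
  tall purple-flowered: 2564 × 9/16 = 1442.25
  tall white-flowered: 2564 × 3/16 = 480.75
  dwarf purple-flowered: 2564 × 3/16 = 480.75
  dwarf white-flowered: 2564 × 1/16 = 160.25
χ² = Σ (O − E)² / E
  tall purple-flowered: (1433 − 1442.25)² / 1442.25 = 0.0593
  tall white-flowered: (476 − 480.75)² / 480.75 = 0.0469
  dwarf purple-flowered: (496 − 480.75)² / 480.75 = 0.4837
  dwarf white-flowered: (159 − 160.25)² / 160.25 = 0.0098
χ² = 0.0593 + 0.0469 + 0.4837 + 0.0098 = 0.5997 ≈ 0.600

0.600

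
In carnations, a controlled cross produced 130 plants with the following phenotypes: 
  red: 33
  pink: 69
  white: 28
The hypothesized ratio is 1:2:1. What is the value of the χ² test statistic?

Under the 1:2:1 hypothesis (Σ ratio = 4, N = 130):
  red: 130 × 1/4 = 32.5
  pink: 130 × 2/4 = 65
  white: 130 × 1/4 = 32.5
χ² = Σ (O − E)² / E
  red: (33 − 32.5)² / 32.5 = 0.0077
  pink: (69 − 65)² / 65 = 0.2462
  white: (28 − 32.5)² / 32.5 = 0.6231
χ² = 0.0077 + 0.2462 + 0.6231 = 0.877

0.877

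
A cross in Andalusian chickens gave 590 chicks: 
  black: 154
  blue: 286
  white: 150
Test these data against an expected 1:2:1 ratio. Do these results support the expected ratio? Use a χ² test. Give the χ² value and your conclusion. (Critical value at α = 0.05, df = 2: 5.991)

0.603; consistent

Under the 1:2:1 hypothesis (Σ ratio = 4, N = 590):
  black: 590 × 1/4 = 147.5
  blue: 590 × 2/4 = 295
  white: 590 × 1/4 = 147.5
χ² = Σ (O − E)² / E
  black: (154 − 147.5)² / 147.5 = 0.2864
  blue: (286 − 295)² / 295 = 0.2746
  white: (150 − 147.5)² / 147.5 = 0.0424
χ² = 0.2864 + 0.2746 + 0.0424 = 0.6034 ≈ 0.603
Degrees of freedom = 3 − 1 = 2; critical value at α = 0.05 is 5.991.
Since 0.603 < 5.991, we fail to reject the null hypothesis — the data are consistent with the 1:2:1 ratio.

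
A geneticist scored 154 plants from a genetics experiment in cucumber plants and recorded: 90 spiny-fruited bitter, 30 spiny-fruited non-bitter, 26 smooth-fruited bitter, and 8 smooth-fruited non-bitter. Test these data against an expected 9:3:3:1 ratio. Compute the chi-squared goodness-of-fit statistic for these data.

The 9:3:3:1 ratio has 16 parts, so with N = 154 the expected counts are:
  spiny-fruited bitter: 154 × 9/16 = 86.625
  spiny-fruited non-bitter: 154 × 3/16 = 28.875
  smooth-fruited bitter: 154 × 3/16 = 28.875
  smooth-fruited non-bitter: 154 × 1/16 = 9.625
χ² = Σ (O − E)² / E
  spiny-fruited bitter: (90 − 86.625)² / 86.625 = 0.1315
  spiny-fruited non-bitter: (30 − 28.875)² / 28.875 = 0.0438
  smooth-fruited bitter: (26 − 28.875)² / 28.875 = 0.2863
  smooth-fruited non-bitter: (8 − 9.625)² / 9.625 = 0.2744
χ² = 0.1315 + 0.0438 + 0.2863 + 0.2744 = 0.736

0.736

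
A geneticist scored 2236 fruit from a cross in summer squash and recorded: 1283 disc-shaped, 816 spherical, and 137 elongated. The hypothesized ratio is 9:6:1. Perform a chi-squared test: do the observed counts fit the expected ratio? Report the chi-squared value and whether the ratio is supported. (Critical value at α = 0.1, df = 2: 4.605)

1.165; consistent

The 9:6:1 ratio has 16 parts, so with N = 2236 the expected counts are:
  disc-shaped: 2236 × 9/16 = 1257.75
  spherical: 2236 × 6/16 = 838.5
  elongated: 2236 × 1/16 = 139.75
χ² = Σ (O − E)² / E
  disc-shaped: (1283 − 1257.75)² / 1257.75 = 0.5069
  spherical: (816 − 838.5)² / 838.5 = 0.6038
  elongated: (137 − 139.75)² / 139.75 = 0.0541
χ² = 0.5069 + 0.6038 + 0.0541 = 1.1648 ≈ 1.165
Degrees of freedom = 3 − 1 = 2; critical value at α = 0.1 is 4.605.
Since 1.165 < 4.605, we fail to reject the null hypothesis — the data are consistent with the 9:6:1 ratio.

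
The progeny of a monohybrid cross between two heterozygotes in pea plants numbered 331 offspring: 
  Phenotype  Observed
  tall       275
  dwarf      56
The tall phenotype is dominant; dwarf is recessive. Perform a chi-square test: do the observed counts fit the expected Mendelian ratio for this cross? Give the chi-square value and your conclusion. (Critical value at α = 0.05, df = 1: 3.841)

For a monohybrid cross between heterozygotes with complete dominance, the expected phenotypic ratio is 3:1.
Total ratio parts = 4. Expected numbers out of 331:
  tall: 331 × 3/4 = 248.25
  dwarf: 331 × 1/4 = 82.75
χ² = Σ (O − E)² / E
  tall: (275 − 248.25)² / 248.25 = 2.8824
  dwarf: (56 − 82.75)² / 82.75 = 8.6473
χ² = 2.8824 + 8.6473 = 11.5297 ≈ 11.530
Degrees of freedom = 2 − 1 = 1; critical value at α = 0.05 is 3.841.
Since 11.530 > 3.841, we reject the null hypothesis — the data do not fit the 3:1 ratio.

11.530; not consistent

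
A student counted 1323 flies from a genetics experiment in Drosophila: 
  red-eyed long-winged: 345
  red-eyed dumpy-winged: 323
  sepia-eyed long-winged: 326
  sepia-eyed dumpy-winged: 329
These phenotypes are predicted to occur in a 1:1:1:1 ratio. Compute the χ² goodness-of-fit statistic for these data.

Under the 1:1:1:1 hypothesis (Σ ratio = 4, N = 1323):
  red-eyed long-winged: 1323 × 1/4 = 330.75
  red-eyed dumpy-winged: 1323 × 1/4 = 330.75
  sepia-eyed long-winged: 1323 × 1/4 = 330.75
  sepia-eyed dumpy-winged: 1323 × 1/4 = 330.75
χ² = Σ (O − E)² / E
  red-eyed long-winged: (345 − 330.75)² / 330.75 = 0.6139
  red-eyed dumpy-winged: (323 − 330.75)² / 330.75 = 0.1816
  sepia-eyed long-winged: (326 − 330.75)² / 330.75 = 0.0682
  sepia-eyed dumpy-winged: (329 − 330.75)² / 330.75 = 0.0093
χ² = 0.6139 + 0.1816 + 0.0682 + 0.0093 = 0.873

0.873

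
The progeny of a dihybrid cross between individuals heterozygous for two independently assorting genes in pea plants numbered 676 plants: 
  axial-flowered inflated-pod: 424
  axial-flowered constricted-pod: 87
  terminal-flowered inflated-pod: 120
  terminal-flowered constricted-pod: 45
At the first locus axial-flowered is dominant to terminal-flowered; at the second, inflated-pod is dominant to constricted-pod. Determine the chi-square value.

A dihybrid F₂ with independent assortment and complete dominance at both loci gives a 9:3:3:1 phenotypic ratio.
The 9:3:3:1 ratio has 16 parts, so with N = 676 the expected counts are:
  axial-flowered inflated-pod: 676 × 9/16 = 380.25
  axial-flowered constricted-pod: 676 × 3/16 = 126.75
  terminal-flowered inflated-pod: 676 × 3/16 = 126.75
  terminal-flowered constricted-pod: 676 × 1/16 = 42.25
χ² = Σ (O − E)² / E
  axial-flowered inflated-pod: (424 − 380.25)² / 380.25 = 5.0337
  axial-flowered constricted-pod: (87 − 126.75)² / 126.75 = 12.4660
  terminal-flowered inflated-pod: (120 − 126.75)² / 126.75 = 0.3595
  terminal-flowered constricted-pod: (45 − 42.25)² / 42.25 = 0.1790
χ² = 5.0337 + 12.4660 + 0.3595 + 0.1790 = 18.0382 ≈ 18.038

18.038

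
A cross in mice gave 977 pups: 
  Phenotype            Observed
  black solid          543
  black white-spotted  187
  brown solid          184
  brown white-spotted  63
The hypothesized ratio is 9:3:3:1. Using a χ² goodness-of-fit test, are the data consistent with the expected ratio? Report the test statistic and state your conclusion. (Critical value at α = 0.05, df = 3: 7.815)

Under the 9:3:3:1 hypothesis (Σ ratio = 16, N = 977):
  black solid: 977 × 9/16 = 549.5625
  black white-spotted: 977 × 3/16 = 183.1875
  brown solid: 977 × 3/16 = 183.1875
  brown white-spotted: 977 × 1/16 = 61.0625
χ² = Σ (O − E)² / E
  black solid: (543 − 549.5625)² / 549.5625 = 0.0784
  black white-spotted: (187 − 183.1875)² / 183.1875 = 0.0793
  brown solid: (184 − 183.1875)² / 183.1875 = 0.0036
  brown white-spotted: (63 − 61.0625)² / 61.0625 = 0.0615
χ² = 0.0784 + 0.0793 + 0.0036 + 0.0615 = 0.2228 ≈ 0.223
Degrees of freedom = 4 − 1 = 3; critical value at α = 0.05 is 7.815.
Since 0.223 < 7.815, we fail to reject the null hypothesis — the data are consistent with the 9:3:3:1 ratio.

0.223; consistent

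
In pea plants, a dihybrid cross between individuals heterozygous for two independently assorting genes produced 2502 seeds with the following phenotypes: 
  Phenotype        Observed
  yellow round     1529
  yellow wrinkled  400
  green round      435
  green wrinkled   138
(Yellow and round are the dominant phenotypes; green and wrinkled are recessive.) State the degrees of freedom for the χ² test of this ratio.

A dihybrid F₂ with independent assortment and complete dominance at both loci gives a 9:3:3:1 phenotypic ratio.
A goodness-of-fit test with 4 phenotype classes has df = 4 − 1 = 3.

3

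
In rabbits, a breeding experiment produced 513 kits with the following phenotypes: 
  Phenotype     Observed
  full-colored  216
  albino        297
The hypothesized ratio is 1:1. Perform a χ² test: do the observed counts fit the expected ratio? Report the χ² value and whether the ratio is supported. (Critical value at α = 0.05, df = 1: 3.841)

12.789; not consistent

Total ratio parts = 2. Expected numbers out of 513:
  full-colored: 513 × 1/2 = 256.5
  albino: 513 × 1/2 = 256.5
χ² = Σ (O − E)² / E
  full-colored: (216 − 256.5)² / 256.5 = 6.3947
  albino: (297 − 256.5)² / 256.5 = 6.3947
χ² = 6.3947 + 6.3947 = 12.7894 ≈ 12.789
Degrees of freedom = 2 − 1 = 1; critical value at α = 0.05 is 3.841.
Since 12.789 > 3.841, we reject the null hypothesis — the data do not fit the 1:1 ratio.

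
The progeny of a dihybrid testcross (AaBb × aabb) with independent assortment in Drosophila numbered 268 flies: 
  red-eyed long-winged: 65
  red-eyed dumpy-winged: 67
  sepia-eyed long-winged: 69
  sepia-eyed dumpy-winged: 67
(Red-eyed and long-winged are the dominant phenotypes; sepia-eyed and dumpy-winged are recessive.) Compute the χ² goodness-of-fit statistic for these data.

0.119

A dihybrid testcross with independent assortment gives a 1:1:1:1 ratio.
Under the 1:1:1:1 hypothesis (Σ ratio = 4, N = 268):
  red-eyed long-winged: 268 × 1/4 = 67
  red-eyed dumpy-winged: 268 × 1/4 = 67
  sepia-eyed long-winged: 268 × 1/4 = 67
  sepia-eyed dumpy-winged: 268 × 1/4 = 67
χ² = Σ (O − E)² / E
  red-eyed long-winged: (65 − 67)² / 67 = 0.0597
  red-eyed dumpy-winged: (67 − 67)² / 67 = 0.0000
  sepia-eyed long-winged: (69 − 67)² / 67 = 0.0597
  sepia-eyed dumpy-winged: (67 − 67)² / 67 = 0.0000
χ² = 0.0597 + 0.0000 + 0.0597 + 0.0000 = 0.1194 ≈ 0.119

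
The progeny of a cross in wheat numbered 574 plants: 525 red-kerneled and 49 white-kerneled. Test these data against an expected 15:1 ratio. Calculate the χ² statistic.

5.122

Under the 15:1 hypothesis (Σ ratio = 16, N = 574):
  red-kerneled: 574 × 15/16 = 538.125
  white-kerneled: 574 × 1/16 = 35.875
χ² = Σ (O − E)² / E
  red-kerneled: (525 − 538.125)² / 538.125 = 0.3201
  white-kerneled: (49 − 35.875)² / 35.875 = 4.8018
χ² = 0.3201 + 4.8018 = 5.1219 ≈ 5.122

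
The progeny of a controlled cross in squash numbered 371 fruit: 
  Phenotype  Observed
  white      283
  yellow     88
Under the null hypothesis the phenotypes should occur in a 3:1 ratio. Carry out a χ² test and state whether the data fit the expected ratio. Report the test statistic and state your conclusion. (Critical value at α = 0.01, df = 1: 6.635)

0.324; consistent

Under the 3:1 hypothesis (Σ ratio = 4, N = 371):
  white: 371 × 3/4 = 278.25
  yellow: 371 × 1/4 = 92.75
χ² = Σ (O − E)² / E
  white: (283 − 278.25)² / 278.25 = 0.0811
  yellow: (88 − 92.75)² / 92.75 = 0.2433
χ² = 0.0811 + 0.2433 = 0.3244 ≈ 0.324
Degrees of freedom = 2 − 1 = 1; critical value at α = 0.01 is 6.635.
Since 0.324 < 6.635, we fail to reject the null hypothesis — the data are consistent with the 3:1 ratio.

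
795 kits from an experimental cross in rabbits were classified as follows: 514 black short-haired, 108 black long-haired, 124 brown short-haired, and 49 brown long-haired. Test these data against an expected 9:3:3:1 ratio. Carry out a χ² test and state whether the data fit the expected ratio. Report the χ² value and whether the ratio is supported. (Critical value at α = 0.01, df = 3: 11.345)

25.517; not consistent

Expected counts for N = 795 under a 9:3:3:1 ratio (total parts = 16):
  black short-haired: 795 × 9/16 = 447.1875
  black long-haired: 795 × 3/16 = 149.0625
  brown short-haired: 795 × 3/16 = 149.0625
  brown long-haired: 795 × 1/16 = 49.6875
χ² = Σ (O − E)² / E
  black short-haired: (514 − 447.1875)² / 447.1875 = 9.9822
  black long-haired: (108 − 149.0625)² / 149.0625 = 11.3116
  brown short-haired: (124 − 149.0625)² / 149.0625 = 4.2139
  brown long-haired: (49 − 49.6875)² / 49.6875 = 0.0095
χ² = 9.9822 + 11.3116 + 4.2139 + 0.0095 = 25.5172 ≈ 25.517
Degrees of freedom = 4 − 1 = 3; critical value at α = 0.01 is 11.345.
Since 25.517 > 11.345, we reject the null hypothesis — the data do not fit the 9:3:3:1 ratio.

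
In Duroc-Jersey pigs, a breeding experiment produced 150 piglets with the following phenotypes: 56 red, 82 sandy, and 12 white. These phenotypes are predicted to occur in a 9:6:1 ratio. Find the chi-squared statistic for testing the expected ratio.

Under the 9:6:1 hypothesis (Σ ratio = 16, N = 150):
  red: 150 × 9/16 = 84.375
  sandy: 150 × 6/16 = 56.25
  white: 150 × 1/16 = 9.375
χ² = Σ (O − E)² / E
  red: (56 − 84.375)² / 84.375 = 9.5424
  sandy: (82 − 56.25)² / 56.25 = 11.7878
  white: (12 − 9.375)² / 9.375 = 0.7350
χ² = 9.5424 + 11.7878 + 0.7350 = 22.0652 ≈ 22.065

22.065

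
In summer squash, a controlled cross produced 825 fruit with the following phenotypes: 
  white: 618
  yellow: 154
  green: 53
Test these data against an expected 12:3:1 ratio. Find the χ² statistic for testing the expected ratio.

Total ratio parts = 16. Expected numbers out of 825:
  white: 825 × 12/16 = 618.75
  yellow: 825 × 3/16 = 154.6875
  green: 825 × 1/16 = 51.5625
χ² = Σ (O − E)² / E
  white: (618 − 618.75)² / 618.75 = 0.0009
  yellow: (154 − 154.6875)² / 154.6875 = 0.0031
  green: (53 − 51.5625)² / 51.5625 = 0.0401
χ² = 0.0009 + 0.0031 + 0.0401 = 0.0441 ≈ 0.044

0.044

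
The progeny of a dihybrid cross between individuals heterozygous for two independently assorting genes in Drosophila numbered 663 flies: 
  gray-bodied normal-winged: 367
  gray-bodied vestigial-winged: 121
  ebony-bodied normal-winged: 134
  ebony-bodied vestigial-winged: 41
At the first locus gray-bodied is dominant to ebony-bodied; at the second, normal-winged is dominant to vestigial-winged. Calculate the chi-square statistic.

A dihybrid F₂ with independent assortment and complete dominance at both loci gives a 9:3:3:1 phenotypic ratio.
Total ratio parts = 16. Expected numbers out of 663:
  gray-bodied normal-winged: 663 × 9/16 = 372.9375
  gray-bodied vestigial-winged: 663 × 3/16 = 124.3125
  ebony-bodied normal-winged: 663 × 3/16 = 124.3125
  ebony-bodied vestigial-winged: 663 × 1/16 = 41.4375
χ² = Σ (O − E)² / E
  gray-bodied normal-winged: (367 − 372.9375)² / 372.9375 = 0.0945
  gray-bodied vestigial-winged: (121 − 124.3125)² / 124.3125 = 0.0883
  ebony-bodied normal-winged: (134 − 124.3125)² / 124.3125 = 0.7549
  ebony-bodied vestigial-winged: (41 − 41.4375)² / 41.4375 = 0.0046
χ² = 0.0945 + 0.0883 + 0.7549 + 0.0046 = 0.9423 ≈ 0.942

0.942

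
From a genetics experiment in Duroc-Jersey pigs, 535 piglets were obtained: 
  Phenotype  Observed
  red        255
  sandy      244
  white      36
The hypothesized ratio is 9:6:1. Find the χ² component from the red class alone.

Under the 9:6:1 hypothesis (Σ ratio = 16, N = 535):
  red: 535 × 9/16 = 300.9375
  sandy: 535 × 6/16 = 200.625
  white: 535 × 1/16 = 33.4375
Contribution of red: (255 − 300.9375)² / 300.9375 = 7.0123

7.012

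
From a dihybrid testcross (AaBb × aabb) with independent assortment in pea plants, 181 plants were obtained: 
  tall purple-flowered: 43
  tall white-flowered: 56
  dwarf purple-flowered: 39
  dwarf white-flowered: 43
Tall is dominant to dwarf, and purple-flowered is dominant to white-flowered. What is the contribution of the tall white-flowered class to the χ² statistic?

A dihybrid testcross with independent assortment gives a 1:1:1:1 ratio.
Under the 1:1:1:1 hypothesis (Σ ratio = 4, N = 181):
  tall purple-flowered: 181 × 1/4 = 45.25
  tall white-flowered: 181 × 1/4 = 45.25
  dwarf purple-flowered: 181 × 1/4 = 45.25
  dwarf white-flowered: 181 × 1/4 = 45.25
Contribution of tall white-flowered: (56 − 45.25)² / 45.25 = 2.5539

2.554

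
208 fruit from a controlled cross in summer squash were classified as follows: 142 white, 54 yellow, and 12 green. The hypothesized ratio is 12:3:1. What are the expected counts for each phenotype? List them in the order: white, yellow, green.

156, 39, 13

Expected counts for N = 208 under a 12:3:1 ratio (total parts = 16):
  white: 208 × 12/16 = 156
  yellow: 208 × 3/16 = 39
  green: 208 × 1/16 = 13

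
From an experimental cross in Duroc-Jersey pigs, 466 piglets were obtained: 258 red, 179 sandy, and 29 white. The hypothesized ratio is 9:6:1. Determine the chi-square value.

0.169

Expected counts for N = 466 under a 9:6:1 ratio (total parts = 16):
  red: 466 × 9/16 = 262.125
  sandy: 466 × 6/16 = 174.75
  white: 466 × 1/16 = 29.125
χ² = Σ (O − E)² / E
  red: (258 − 262.125)² / 262.125 = 0.0649
  sandy: (179 − 174.75)² / 174.75 = 0.1034
  white: (29 − 29.125)² / 29.125 = 0.0005
χ² = 0.0649 + 0.1034 + 0.0005 = 0.1688 ≈ 0.169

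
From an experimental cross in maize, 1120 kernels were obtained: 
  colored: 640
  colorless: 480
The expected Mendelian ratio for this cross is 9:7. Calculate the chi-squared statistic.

0.363

Under the 9:7 hypothesis (Σ ratio = 16, N = 1120):
  colored: 1120 × 9/16 = 630
  colorless: 1120 × 7/16 = 490
χ² = Σ (O − E)² / E
  colored: (640 − 630)² / 630 = 0.1587
  colorless: (480 − 490)² / 490 = 0.2041
χ² = 0.1587 + 0.2041 = 0.3628 ≈ 0.363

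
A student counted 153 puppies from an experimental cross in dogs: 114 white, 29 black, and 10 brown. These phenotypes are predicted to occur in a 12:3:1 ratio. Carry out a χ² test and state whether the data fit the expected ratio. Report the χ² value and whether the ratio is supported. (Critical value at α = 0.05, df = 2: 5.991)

0.028; consistent

The 12:3:1 ratio has 16 parts, so with N = 153 the expected counts are:
  white: 153 × 12/16 = 114.75
  black: 153 × 3/16 = 28.6875
  brown: 153 × 1/16 = 9.5625
χ² = Σ (O − E)² / E
  white: (114 − 114.75)² / 114.75 = 0.0049
  black: (29 − 28.6875)² / 28.6875 = 0.0034
  brown: (10 − 9.5625)² / 9.5625 = 0.0200
χ² = 0.0049 + 0.0034 + 0.0200 = 0.0283 ≈ 0.028
Degrees of freedom = 3 − 1 = 2; critical value at α = 0.05 is 5.991.
Since 0.028 < 5.991, we fail to reject the null hypothesis — the data are consistent with the 12:3:1 ratio.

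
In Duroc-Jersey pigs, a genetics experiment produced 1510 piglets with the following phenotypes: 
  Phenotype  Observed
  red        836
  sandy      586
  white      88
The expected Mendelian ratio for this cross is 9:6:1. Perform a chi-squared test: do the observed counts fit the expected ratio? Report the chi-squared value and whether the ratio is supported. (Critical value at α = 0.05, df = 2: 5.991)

1.330; consistent

Total ratio parts = 16. Expected numbers out of 1510:
  red: 1510 × 9/16 = 849.375
  sandy: 1510 × 6/16 = 566.25
  white: 1510 × 1/16 = 94.375
χ² = Σ (O − E)² / E
  red: (836 − 849.375)² / 849.375 = 0.2106
  sandy: (586 − 566.25)² / 566.25 = 0.6889
  white: (88 − 94.375)² / 94.375 = 0.4306
χ² = 0.2106 + 0.6889 + 0.4306 = 1.3301 ≈ 1.330
Degrees of freedom = 3 − 1 = 2; critical value at α = 0.05 is 5.991.
Since 1.330 < 5.991, we fail to reject the null hypothesis — the data are consistent with the 9:6:1 ratio.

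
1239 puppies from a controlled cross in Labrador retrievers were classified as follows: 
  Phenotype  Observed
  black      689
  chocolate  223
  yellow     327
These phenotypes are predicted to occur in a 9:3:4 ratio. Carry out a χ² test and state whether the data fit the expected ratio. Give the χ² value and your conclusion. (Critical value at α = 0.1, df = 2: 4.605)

Expected counts for N = 1239 under a 9:3:4 ratio (total parts = 16):
  black: 1239 × 9/16 = 696.9375
  chocolate: 1239 × 3/16 = 232.3125
  yellow: 1239 × 4/16 = 309.75
χ² = Σ (O − E)² / E
  black: (689 − 696.9375)² / 696.9375 = 0.0904
  chocolate: (223 − 232.3125)² / 232.3125 = 0.3733
  yellow: (327 − 309.75)² / 309.75 = 0.9607
χ² = 0.0904 + 0.3733 + 0.9607 = 1.4244 ≈ 1.424
Degrees of freedom = 3 − 1 = 2; critical value at α = 0.1 is 4.605.
Since 1.424 < 4.605, we fail to reject the null hypothesis — the data are consistent with the 9:3:4 ratio.

1.424; consistent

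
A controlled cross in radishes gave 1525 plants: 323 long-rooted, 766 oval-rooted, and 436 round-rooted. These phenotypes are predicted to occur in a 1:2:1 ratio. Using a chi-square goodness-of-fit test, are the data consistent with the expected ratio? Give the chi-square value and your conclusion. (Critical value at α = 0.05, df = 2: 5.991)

16.778; not consistent

Under the 1:2:1 hypothesis (Σ ratio = 4, N = 1525):
  long-rooted: 1525 × 1/4 = 381.25
  oval-rooted: 1525 × 2/4 = 762.5
  round-rooted: 1525 × 1/4 = 381.25
χ² = Σ (O − E)² / E
  long-rooted: (323 − 381.25)² / 381.25 = 8.8998
  oval-rooted: (766 − 762.5)² / 762.5 = 0.0161
  round-rooted: (436 − 381.25)² / 381.25 = 7.8625
χ² = 8.8998 + 0.0161 + 7.8625 = 16.7784 ≈ 16.778
Degrees of freedom = 3 − 1 = 2; critical value at α = 0.05 is 5.991.
Since 16.778 > 5.991, we reject the null hypothesis — the data do not fit the 1:2:1 ratio.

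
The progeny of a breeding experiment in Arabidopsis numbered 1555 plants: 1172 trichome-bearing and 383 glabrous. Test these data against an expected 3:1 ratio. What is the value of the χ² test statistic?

The 3:1 ratio has 4 parts, so with N = 1555 the expected counts are:
  trichome-bearing: 1555 × 3/4 = 1166.25
  glabrous: 1555 × 1/4 = 388.75
χ² = Σ (O − E)² / E
  trichome-bearing: (1172 − 1166.25)² / 1166.25 = 0.0283
  glabrous: (383 − 388.75)² / 388.75 = 0.0850
χ² = 0.0283 + 0.0850 = 0.1133 ≈ 0.113

0.113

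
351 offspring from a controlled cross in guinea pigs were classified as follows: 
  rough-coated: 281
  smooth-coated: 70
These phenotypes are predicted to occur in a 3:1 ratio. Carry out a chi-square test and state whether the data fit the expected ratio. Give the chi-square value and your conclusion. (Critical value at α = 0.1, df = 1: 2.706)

Under the 3:1 hypothesis (Σ ratio = 4, N = 351):
  rough-coated: 351 × 3/4 = 263.25
  smooth-coated: 351 × 1/4 = 87.75
χ² = Σ (O − E)² / E
  rough-coated: (281 − 263.25)² / 263.25 = 1.1968
  smooth-coated: (70 − 87.75)² / 87.75 = 3.5905
χ² = 1.1968 + 3.5905 = 4.7873 ≈ 4.787
Degrees of freedom = 2 − 1 = 1; critical value at α = 0.1 is 2.706.
Since 4.787 > 2.706, we reject the null hypothesis — the data do not fit the 3:1 ratio.

4.787; not consistent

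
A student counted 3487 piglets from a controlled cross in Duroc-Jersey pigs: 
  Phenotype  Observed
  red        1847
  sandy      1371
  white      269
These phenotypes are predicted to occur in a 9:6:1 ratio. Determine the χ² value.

21.712

Total ratio parts = 16. Expected numbers out of 3487:
  red: 3487 × 9/16 = 1961.4375
  sandy: 3487 × 6/16 = 1307.625
  white: 3487 × 1/16 = 217.9375
χ² = Σ (O − E)² / E
  red: (1847 − 1961.4375)² / 1961.4375 = 6.6767
  sandy: (1371 − 1307.625)² / 1307.625 = 3.0715
  white: (269 − 217.9375)² / 217.9375 = 11.9639
χ² = 6.6767 + 3.0715 + 11.9639 = 21.7121 ≈ 21.712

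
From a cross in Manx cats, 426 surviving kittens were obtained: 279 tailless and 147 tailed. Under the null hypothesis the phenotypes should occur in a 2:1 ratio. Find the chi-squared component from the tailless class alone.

0.088

Total ratio parts = 3. Expected numbers out of 426:
  tailless: 426 × 2/3 = 284
  tailed: 426 × 1/3 = 142
Contribution of tailless: (279 − 284)² / 284 = 0.0880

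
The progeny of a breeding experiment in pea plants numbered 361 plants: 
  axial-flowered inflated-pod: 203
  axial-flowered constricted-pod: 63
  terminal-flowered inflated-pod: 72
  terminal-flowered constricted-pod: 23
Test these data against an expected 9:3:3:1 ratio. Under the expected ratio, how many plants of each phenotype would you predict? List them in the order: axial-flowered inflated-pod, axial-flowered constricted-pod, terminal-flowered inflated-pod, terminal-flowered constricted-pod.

203.0625, 67.6875, 67.6875, 22.5625

Expected counts for N = 361 under a 9:3:3:1 ratio (total parts = 16):
  axial-flowered inflated-pod: 361 × 9/16 = 203.0625
  axial-flowered constricted-pod: 361 × 3/16 = 67.6875
  terminal-flowered inflated-pod: 361 × 3/16 = 67.6875
  terminal-flowered constricted-pod: 361 × 1/16 = 22.5625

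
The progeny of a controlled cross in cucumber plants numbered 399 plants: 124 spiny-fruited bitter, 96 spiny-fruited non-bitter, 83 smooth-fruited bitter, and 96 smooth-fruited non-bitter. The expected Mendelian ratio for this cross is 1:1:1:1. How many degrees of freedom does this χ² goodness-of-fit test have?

A goodness-of-fit test with 4 phenotype classes has df = 4 − 1 = 3.

3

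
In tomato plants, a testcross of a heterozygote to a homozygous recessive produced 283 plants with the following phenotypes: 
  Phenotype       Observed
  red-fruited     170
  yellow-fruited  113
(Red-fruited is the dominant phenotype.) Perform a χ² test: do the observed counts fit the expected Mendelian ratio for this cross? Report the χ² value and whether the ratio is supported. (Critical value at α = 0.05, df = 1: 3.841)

11.481; not consistent

A testcross of a heterozygote (Aa × aa) gives a 1:1 phenotypic ratio.
Under the 1:1 hypothesis (Σ ratio = 2, N = 283):
  red-fruited: 283 × 1/2 = 141.5
  yellow-fruited: 283 × 1/2 = 141.5
χ² = Σ (O − E)² / E
  red-fruited: (170 − 141.5)² / 141.5 = 5.7403
  yellow-fruited: (113 − 141.5)² / 141.5 = 5.7403
χ² = 5.7403 + 5.7403 = 11.4806 ≈ 11.481
Degrees of freedom = 2 − 1 = 1; critical value at α = 0.05 is 3.841.
Since 11.481 > 3.841, we reject the null hypothesis — the data do not fit the 1:1 ratio.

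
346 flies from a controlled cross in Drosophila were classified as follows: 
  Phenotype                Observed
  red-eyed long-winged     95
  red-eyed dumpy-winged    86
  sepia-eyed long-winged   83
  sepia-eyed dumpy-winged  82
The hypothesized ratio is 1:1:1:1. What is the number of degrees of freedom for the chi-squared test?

A goodness-of-fit test with 4 phenotype classes has df = 4 − 1 = 3.

3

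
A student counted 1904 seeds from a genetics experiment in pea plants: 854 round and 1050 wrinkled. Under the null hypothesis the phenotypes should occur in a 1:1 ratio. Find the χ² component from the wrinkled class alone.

10.088

Under the 1:1 hypothesis (Σ ratio = 2, N = 1904):
  round: 1904 × 1/2 = 952
  wrinkled: 1904 × 1/2 = 952
Contribution of wrinkled: (1050 − 952)² / 952 = 10.0882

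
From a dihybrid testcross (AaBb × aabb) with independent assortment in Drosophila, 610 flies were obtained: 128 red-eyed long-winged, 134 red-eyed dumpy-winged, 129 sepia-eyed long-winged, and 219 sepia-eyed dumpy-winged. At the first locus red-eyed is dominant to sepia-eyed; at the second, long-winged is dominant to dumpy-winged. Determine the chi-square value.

A dihybrid testcross with independent assortment gives a 1:1:1:1 ratio.
Total ratio parts = 4. Expected numbers out of 610:
  red-eyed long-winged: 610 × 1/4 = 152.5
  red-eyed dumpy-winged: 610 × 1/4 = 152.5
  sepia-eyed long-winged: 610 × 1/4 = 152.5
  sepia-eyed dumpy-winged: 610 × 1/4 = 152.5
χ² = Σ (O − E)² / E
  red-eyed long-winged: (128 − 152.5)² / 152.5 = 3.9361
  red-eyed dumpy-winged: (134 − 152.5)² / 152.5 = 2.2443
  sepia-eyed long-winged: (129 − 152.5)² / 152.5 = 3.6213
  sepia-eyed dumpy-winged: (219 − 152.5)² / 152.5 = 28.9984
χ² = 3.9361 + 2.2443 + 3.6213 + 28.9984 = 38.8001 ≈ 38.800

38.800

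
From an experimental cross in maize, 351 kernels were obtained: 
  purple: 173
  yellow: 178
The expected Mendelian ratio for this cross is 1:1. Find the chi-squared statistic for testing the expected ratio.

The 1:1 ratio has 2 parts, so with N = 351 the expected counts are:
  purple: 351 × 1/2 = 175.5
  yellow: 351 × 1/2 = 175.5
χ² = Σ (O − E)² / E
  purple: (173 − 175.5)² / 175.5 = 0.0356
  yellow: (178 − 175.5)² / 175.5 = 0.0356
χ² = 0.0356 + 0.0356 = 0.0712 ≈ 0.071

0.071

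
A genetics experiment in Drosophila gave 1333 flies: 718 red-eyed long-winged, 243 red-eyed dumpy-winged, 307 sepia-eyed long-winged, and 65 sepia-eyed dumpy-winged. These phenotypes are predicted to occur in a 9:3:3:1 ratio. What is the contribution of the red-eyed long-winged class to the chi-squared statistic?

The 9:3:3:1 ratio has 16 parts, so with N = 1333 the expected counts are:
  red-eyed long-winged: 1333 × 9/16 = 749.8125
  red-eyed dumpy-winged: 1333 × 3/16 = 249.9375
  sepia-eyed long-winged: 1333 × 3/16 = 249.9375
  sepia-eyed dumpy-winged: 1333 × 1/16 = 83.3125
Contribution of red-eyed long-winged: (718 − 749.8125)² / 749.8125 = 1.3497

1.350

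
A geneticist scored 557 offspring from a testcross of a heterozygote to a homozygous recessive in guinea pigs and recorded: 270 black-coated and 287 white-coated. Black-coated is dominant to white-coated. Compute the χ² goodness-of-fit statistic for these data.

0.519

A testcross of a heterozygote (Aa × aa) gives a 1:1 phenotypic ratio.
Total ratio parts = 2. Expected numbers out of 557:
  black-coated: 557 × 1/2 = 278.5
  white-coated: 557 × 1/2 = 278.5
χ² = Σ (O − E)² / E
  black-coated: (270 − 278.5)² / 278.5 = 0.2594
  white-coated: (287 − 278.5)² / 278.5 = 0.2594
χ² = 0.2594 + 0.2594 = 0.5188 ≈ 0.519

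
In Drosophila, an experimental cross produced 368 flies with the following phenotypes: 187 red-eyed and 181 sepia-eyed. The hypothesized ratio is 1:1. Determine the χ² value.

0.098

The 1:1 ratio has 2 parts, so with N = 368 the expected counts are:
  red-eyed: 368 × 1/2 = 184
  sepia-eyed: 368 × 1/2 = 184
χ² = Σ (O − E)² / E
  red-eyed: (187 − 184)² / 184 = 0.0489
  sepia-eyed: (181 − 184)² / 184 = 0.0489
χ² = 0.0489 + 0.0489 = 0.0978 ≈ 0.098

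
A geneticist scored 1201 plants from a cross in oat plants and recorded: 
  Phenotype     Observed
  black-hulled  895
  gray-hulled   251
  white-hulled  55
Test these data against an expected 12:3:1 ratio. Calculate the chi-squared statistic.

8.358

The 12:3:1 ratio has 16 parts, so with N = 1201 the expected counts are:
  black-hulled: 1201 × 12/16 = 900.75
  gray-hulled: 1201 × 3/16 = 225.1875
  white-hulled: 1201 × 1/16 = 75.0625
χ² = Σ (O − E)² / E
  black-hulled: (895 − 900.75)² / 900.75 = 0.0367
  gray-hulled: (251 − 225.1875)² / 225.1875 = 2.9588
  white-hulled: (55 − 75.0625)² / 75.0625 = 5.3623
χ² = 0.0367 + 2.9588 + 5.3623 = 8.3578 ≈ 8.358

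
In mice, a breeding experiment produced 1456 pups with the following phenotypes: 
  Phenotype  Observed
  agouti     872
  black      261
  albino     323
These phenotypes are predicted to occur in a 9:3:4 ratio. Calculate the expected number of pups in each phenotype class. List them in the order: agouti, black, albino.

819, 273, 364

Under the 9:3:4 hypothesis (Σ ratio = 16, N = 1456):
  agouti: 1456 × 9/16 = 819
  black: 1456 × 3/16 = 273
  albino: 1456 × 4/16 = 364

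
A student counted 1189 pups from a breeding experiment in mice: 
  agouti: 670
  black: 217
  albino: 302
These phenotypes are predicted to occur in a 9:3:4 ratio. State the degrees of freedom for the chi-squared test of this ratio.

2

A goodness-of-fit test with 3 phenotype classes has df = 3 − 1 = 2.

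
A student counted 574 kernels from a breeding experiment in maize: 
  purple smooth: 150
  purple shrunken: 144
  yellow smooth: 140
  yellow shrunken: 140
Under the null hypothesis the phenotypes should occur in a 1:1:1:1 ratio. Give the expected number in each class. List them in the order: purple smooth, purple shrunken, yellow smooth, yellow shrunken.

143.5, 143.5, 143.5, 143.5

Under the 1:1:1:1 hypothesis (Σ ratio = 4, N = 574):
  purple smooth: 574 × 1/4 = 143.5
  purple shrunken: 574 × 1/4 = 143.5
  yellow smooth: 574 × 1/4 = 143.5
  yellow shrunken: 574 × 1/4 = 143.5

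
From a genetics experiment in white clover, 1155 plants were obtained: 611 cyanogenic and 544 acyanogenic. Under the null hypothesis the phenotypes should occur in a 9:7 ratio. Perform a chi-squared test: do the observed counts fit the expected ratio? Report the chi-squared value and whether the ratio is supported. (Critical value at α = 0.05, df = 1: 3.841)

5.266; not consistent

Total ratio parts = 16. Expected numbers out of 1155:
  cyanogenic: 1155 × 9/16 = 649.6875
  acyanogenic: 1155 × 7/16 = 505.3125
χ² = Σ (O − E)² / E
  cyanogenic: (611 − 649.6875)² / 649.6875 = 2.3038
  acyanogenic: (544 − 505.3125)² / 505.3125 = 2.9620
χ² = 2.3038 + 2.9620 = 5.2658 ≈ 5.266
Degrees of freedom = 2 − 1 = 1; critical value at α = 0.05 is 3.841.
Since 5.266 > 3.841, we reject the null hypothesis — the data do not fit the 9:7 ratio.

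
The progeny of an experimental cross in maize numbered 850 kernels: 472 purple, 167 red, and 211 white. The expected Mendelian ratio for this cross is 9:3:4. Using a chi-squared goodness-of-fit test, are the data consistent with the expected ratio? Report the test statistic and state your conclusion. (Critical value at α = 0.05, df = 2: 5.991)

0.454; consistent

Total ratio parts = 16. Expected numbers out of 850:
  purple: 850 × 9/16 = 478.125
  red: 850 × 3/16 = 159.375
  white: 850 × 4/16 = 212.5
χ² = Σ (O − E)² / E
  purple: (472 − 478.125)² / 478.125 = 0.0785
  red: (167 − 159.375)² / 159.375 = 0.3648
  white: (211 − 212.5)² / 212.5 = 0.0106
χ² = 0.0785 + 0.3648 + 0.0106 = 0.4539 ≈ 0.454
Degrees of freedom = 3 − 1 = 2; critical value at α = 0.05 is 5.991.
Since 0.454 < 5.991, we fail to reject the null hypothesis — the data are consistent with the 9:3:4 ratio.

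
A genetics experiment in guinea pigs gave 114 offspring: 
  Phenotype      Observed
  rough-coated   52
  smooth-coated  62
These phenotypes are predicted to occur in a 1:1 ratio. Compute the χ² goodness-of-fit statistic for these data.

0.877

The 1:1 ratio has 2 parts, so with N = 114 the expected counts are:
  rough-coated: 114 × 1/2 = 57
  smooth-coated: 114 × 1/2 = 57
χ² = Σ (O − E)² / E
  rough-coated: (52 − 57)² / 57 = 0.4386
  smooth-coated: (62 − 57)² / 57 = 0.4386
χ² = 0.4386 + 0.4386 = 0.8772 ≈ 0.877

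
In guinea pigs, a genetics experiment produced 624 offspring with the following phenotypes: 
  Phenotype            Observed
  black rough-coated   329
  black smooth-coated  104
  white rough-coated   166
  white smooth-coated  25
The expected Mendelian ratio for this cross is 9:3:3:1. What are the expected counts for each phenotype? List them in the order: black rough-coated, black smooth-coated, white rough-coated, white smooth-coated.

Expected counts for N = 624 under a 9:3:3:1 ratio (total parts = 16):
  black rough-coated: 624 × 9/16 = 351
  black smooth-coated: 624 × 3/16 = 117
  white rough-coated: 624 × 3/16 = 117
  white smooth-coated: 624 × 1/16 = 39

351, 117, 117, 39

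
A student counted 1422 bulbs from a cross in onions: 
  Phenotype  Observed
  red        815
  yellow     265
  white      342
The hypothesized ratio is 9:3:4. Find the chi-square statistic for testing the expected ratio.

The 9:3:4 ratio has 16 parts, so with N = 1422 the expected counts are:
  red: 1422 × 9/16 = 799.875
  yellow: 1422 × 3/16 = 266.625
  white: 1422 × 4/16 = 355.5
χ² = Σ (O − E)² / E
  red: (815 − 799.875)² / 799.875 = 0.2860
  yellow: (265 − 266.625)² / 266.625 = 0.0099
  white: (342 − 355.5)² / 355.5 = 0.5127
χ² = 0.2860 + 0.0099 + 0.5127 = 0.8086 ≈ 0.809

0.809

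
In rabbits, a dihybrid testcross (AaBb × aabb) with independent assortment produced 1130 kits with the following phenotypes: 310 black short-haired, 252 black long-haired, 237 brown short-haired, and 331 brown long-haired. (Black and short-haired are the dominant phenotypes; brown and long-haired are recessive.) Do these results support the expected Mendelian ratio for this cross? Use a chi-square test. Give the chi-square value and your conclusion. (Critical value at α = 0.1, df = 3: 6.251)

A dihybrid testcross with independent assortment gives a 1:1:1:1 ratio.
Under the 1:1:1:1 hypothesis (Σ ratio = 4, N = 1130):
  black short-haired: 1130 × 1/4 = 282.5
  black long-haired: 1130 × 1/4 = 282.5
  brown short-haired: 1130 × 1/4 = 282.5
  brown long-haired: 1130 × 1/4 = 282.5
χ² = Σ (O − E)² / E
  black short-haired: (310 − 282.5)² / 282.5 = 2.6770
  black long-haired: (252 − 282.5)² / 282.5 = 3.2929
  brown short-haired: (237 − 282.5)² / 282.5 = 7.3283
  brown long-haired: (331 − 282.5)² / 282.5 = 8.3265
χ² = 2.6770 + 3.2929 + 7.3283 + 8.3265 = 21.6247 ≈ 21.625
Degrees of freedom = 4 − 1 = 3; critical value at α = 0.1 is 6.251.
Since 21.625 > 6.251, we reject the null hypothesis — the data do not fit the 1:1:1:1 ratio.

21.625; not consistent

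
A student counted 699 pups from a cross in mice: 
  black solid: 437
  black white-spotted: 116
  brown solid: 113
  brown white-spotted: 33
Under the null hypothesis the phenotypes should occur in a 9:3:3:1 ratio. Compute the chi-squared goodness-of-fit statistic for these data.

Expected counts for N = 699 under a 9:3:3:1 ratio (total parts = 16):
  black solid: 699 × 9/16 = 393.1875
  black white-spotted: 699 × 3/16 = 131.0625
  brown solid: 699 × 3/16 = 131.0625
  brown white-spotted: 699 × 1/16 = 43.6875
χ² = Σ (O − E)² / E
  black solid: (437 − 393.1875)² / 393.1875 = 4.8820
  black white-spotted: (116 − 131.0625)² / 131.0625 = 1.7311
  brown solid: (113 − 131.0625)² / 131.0625 = 2.4893
  brown white-spotted: (33 − 43.6875)² / 43.6875 = 2.6145
χ² = 4.8820 + 1.7311 + 2.4893 + 2.6145 = 11.7169 ≈ 11.717

11.717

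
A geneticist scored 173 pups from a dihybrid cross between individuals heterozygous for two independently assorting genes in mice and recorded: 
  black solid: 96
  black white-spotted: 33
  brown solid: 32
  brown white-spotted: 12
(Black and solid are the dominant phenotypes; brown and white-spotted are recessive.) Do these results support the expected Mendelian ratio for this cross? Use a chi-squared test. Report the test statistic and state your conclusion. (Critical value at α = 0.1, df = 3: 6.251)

A dihybrid F₂ with independent assortment and complete dominance at both loci gives a 9:3:3:1 phenotypic ratio.
Total ratio parts = 16. Expected numbers out of 173:
  black solid: 173 × 9/16 = 97.3125
  black white-spotted: 173 × 3/16 = 32.4375
  brown solid: 173 × 3/16 = 32.4375
  brown white-spotted: 173 × 1/16 = 10.8125
χ² = Σ (O − E)² / E
  black solid: (96 − 97.3125)² / 97.3125 = 0.0177
  black white-spotted: (33 − 32.4375)² / 32.4375 = 0.0098
  brown solid: (32 − 32.4375)² / 32.4375 = 0.0059
  brown white-spotted: (12 − 10.8125)² / 10.8125 = 0.1304
χ² = 0.0177 + 0.0098 + 0.0059 + 0.1304 = 0.1638 ≈ 0.164
Degrees of freedom = 4 − 1 = 3; critical value at α = 0.1 is 6.251.
Since 0.164 < 6.251, we fail to reject the null hypothesis — the data are consistent with the 9:3:3:1 ratio.

0.164; consistent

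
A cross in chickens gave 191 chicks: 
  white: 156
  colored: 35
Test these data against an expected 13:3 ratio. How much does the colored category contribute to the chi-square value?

Total ratio parts = 16. Expected numbers out of 191:
  white: 191 × 13/16 = 155.1875
  colored: 191 × 3/16 = 35.8125
Contribution of colored: (35 − 35.8125)² / 35.8125 = 0.0184

0.018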